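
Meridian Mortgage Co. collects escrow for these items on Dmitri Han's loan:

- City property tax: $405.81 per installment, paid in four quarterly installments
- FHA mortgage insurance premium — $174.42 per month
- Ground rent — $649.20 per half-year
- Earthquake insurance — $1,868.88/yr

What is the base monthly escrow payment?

City property tax — $405.81 × 4 = $1,623.24/yr
FHA mortgage insurance premium — $174.42 × 12 = $2,093.04/yr
Ground rent — $649.20 × 2 = $1,298.40/yr
Earthquake insurance — $1,868.88/yr
Total per year = $6,883.56
Base monthly escrow = $6,883.56 ÷ 12 = $573.63

$573.63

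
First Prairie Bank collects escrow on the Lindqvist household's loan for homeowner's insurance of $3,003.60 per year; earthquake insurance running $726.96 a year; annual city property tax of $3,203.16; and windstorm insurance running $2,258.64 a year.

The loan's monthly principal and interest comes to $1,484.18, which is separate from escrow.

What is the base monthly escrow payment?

$766.03

Homeowner's insurance: $3,003.60 per year
Earthquake insurance: $726.96 per year
City property tax: $3,203.16 per year
Windstorm insurance: $2,258.64 per year
Total per year = $3,003.60 + $726.96 + $3,203.16 + $2,258.64 = $9,192.36
Base monthly escrow = $9,192.36 / 12 = $766.03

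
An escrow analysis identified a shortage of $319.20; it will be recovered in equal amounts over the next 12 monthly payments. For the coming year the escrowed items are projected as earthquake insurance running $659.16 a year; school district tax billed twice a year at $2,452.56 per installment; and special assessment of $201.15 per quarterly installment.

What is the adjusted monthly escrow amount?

$557.34

Earthquake insurance = $659.16
School district tax = $2,452.56 × 2 = $4,905.12
Special assessment = $201.15 × 4 = $804.60
Annual escrow total = $659.16 + $4,905.12 + $804.60 = $6,368.88
Per month = $6,368.88 / 12 = $530.74
Monthly shortage recovery: $319.20 / 12 = $26.60
New monthly escrow = $530.74 + $26.60 = $557.34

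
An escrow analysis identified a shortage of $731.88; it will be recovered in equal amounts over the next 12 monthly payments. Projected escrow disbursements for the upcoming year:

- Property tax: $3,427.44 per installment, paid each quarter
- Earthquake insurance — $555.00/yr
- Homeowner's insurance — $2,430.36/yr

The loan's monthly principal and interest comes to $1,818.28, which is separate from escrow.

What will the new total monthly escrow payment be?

Property tax = $3,427.44 × 4 = $13,709.76
Earthquake insurance = $555.00
Homeowner's insurance = $2,430.36
Yearly total = $13,709.76 + $555.00 + $2,430.36 = $16,695.12
Base monthly escrow = $16,695.12 ÷ 12 = $1,391.26
Monthly shortage recovery: $731.88 ÷ 12 = $60.99
Adjusted monthly = $1,391.26 + $60.99 = $1,452.25

$1,452.25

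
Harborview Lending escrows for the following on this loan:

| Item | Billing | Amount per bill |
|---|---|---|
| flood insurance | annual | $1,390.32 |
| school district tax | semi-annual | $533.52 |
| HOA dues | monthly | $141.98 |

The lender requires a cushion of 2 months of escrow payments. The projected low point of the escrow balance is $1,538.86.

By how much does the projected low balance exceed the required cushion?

$845.34

Flood insurance = $1,390.32 per year
School district tax = $533.52 × 2 = $1,067.04 per year
HOA dues = $141.98 × 12 = $1,703.76 per year
Annual escrow total = $1,390.32 + $1,067.04 + $1,703.76 = $4,161.12
Monthly escrow = $4,161.12 / 12 = $346.76
Required reserve = 2 × $346.76 = $693.52
Surplus = $1,538.86 − $693.52 = $845.34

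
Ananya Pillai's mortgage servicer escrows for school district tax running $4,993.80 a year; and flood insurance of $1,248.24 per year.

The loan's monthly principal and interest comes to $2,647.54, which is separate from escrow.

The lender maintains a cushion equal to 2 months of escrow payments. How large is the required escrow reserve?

School district tax = $4,993.80
Flood insurance = $1,248.24
Combined annual = $4,993.80 + $1,248.24 = $6,242.04
Per month = $6,242.04 / 12 = $520.17
Required cushion = 2 × $520.17 = $1,040.34

$1,040.34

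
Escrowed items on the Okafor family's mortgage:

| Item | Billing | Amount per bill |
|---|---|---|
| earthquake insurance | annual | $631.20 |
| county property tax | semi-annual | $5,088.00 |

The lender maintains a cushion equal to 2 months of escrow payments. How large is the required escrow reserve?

Earthquake insurance: $631.20 annually
County property tax: $5,088.00 × 2 = $10,176.00 annually
Combined annual = $10,807.20
Monthly = $10,807.20 ÷ 12 = $900.60
Required cushion = 2 × $900.60 = $1,801.20

$1,801.20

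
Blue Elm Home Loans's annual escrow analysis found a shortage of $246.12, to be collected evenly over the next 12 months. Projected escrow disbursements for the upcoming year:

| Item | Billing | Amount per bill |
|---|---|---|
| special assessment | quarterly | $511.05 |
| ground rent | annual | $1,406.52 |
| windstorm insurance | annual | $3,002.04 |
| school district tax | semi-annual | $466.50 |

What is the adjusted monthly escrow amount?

Special assessment = $511.05 × 4 = $2,044.20
Ground rent = $1,406.52
Windstorm insurance = $3,002.04
School district tax = $466.50 × 2 = $933.00
Total per year = $7,385.76
Monthly escrow = $7,385.76 / 12 = $615.48
Monthly shortage recovery: $246.12 ÷ 12 = $20.51
New monthly escrow = $615.48 + $20.51 = $635.99

$635.99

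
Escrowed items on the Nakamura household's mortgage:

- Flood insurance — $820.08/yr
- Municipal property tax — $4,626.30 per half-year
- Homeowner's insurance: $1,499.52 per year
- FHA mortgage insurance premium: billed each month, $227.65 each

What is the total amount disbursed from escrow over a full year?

$14,304.00

Flood insurance — $820.08
Municipal property tax — $4,626.30 × 2 = $9,252.60
Homeowner's insurance — $1,499.52
FHA mortgage insurance premium — $227.65 × 12 = $2,731.80
Yearly total = $820.08 + $9,252.60 + $1,499.52 + $2,731.80 = $14,304.00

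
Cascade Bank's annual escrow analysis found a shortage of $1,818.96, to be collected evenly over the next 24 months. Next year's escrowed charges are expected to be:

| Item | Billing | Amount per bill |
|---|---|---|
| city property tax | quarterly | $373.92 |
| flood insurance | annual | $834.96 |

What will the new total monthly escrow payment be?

City property tax: $373.92 × 4 = $1,495.68
Flood insurance: $834.96
Total per year = $2,330.64
Base monthly escrow = $2,330.64 ÷ 12 = $194.22
Shortage spread = $1,818.96 / 24 = $75.79/mo
Adjusted monthly = $194.22 + $75.79 = $270.01

$270.01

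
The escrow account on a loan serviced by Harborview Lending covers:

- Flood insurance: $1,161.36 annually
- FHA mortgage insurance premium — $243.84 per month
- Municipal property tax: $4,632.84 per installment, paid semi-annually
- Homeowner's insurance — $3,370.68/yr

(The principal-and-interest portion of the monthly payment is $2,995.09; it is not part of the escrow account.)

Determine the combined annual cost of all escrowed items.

Flood insurance — $1,161.36/yr
FHA mortgage insurance premium — $243.84 × 12 = $2,926.08/yr
Municipal property tax — $4,632.84 × 2 = $9,265.68/yr
Homeowner's insurance — $3,370.68/yr
Combined annual = $1,161.36 + $2,926.08 + $9,265.68 + $3,370.68 = $16,723.80

$16,723.80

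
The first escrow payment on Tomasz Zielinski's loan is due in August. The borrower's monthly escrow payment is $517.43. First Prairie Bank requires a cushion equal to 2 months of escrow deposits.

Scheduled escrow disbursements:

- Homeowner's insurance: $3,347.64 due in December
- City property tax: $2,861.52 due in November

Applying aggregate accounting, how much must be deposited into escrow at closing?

Cushion = 2 × $517.43 = $1,034.86
Trial balance (start $0, +$517.43 each month, − disbursements):
  Aug: +$517.43 → $517.43
  Sep: +$517.43 → $1,034.86
  Oct: +$517.43 → $1,552.29
  Nov: +$517.43 − $2,861.52 → -$791.80
  Dec: +$517.43 − $3,347.64 → -$3,622.01
  Jan: +$517.43 → -$3,104.58
  Feb: +$517.43 → -$2,587.15
  Mar: +$517.43 → -$2,069.72
  Apr: +$517.43 → -$1,552.29
  May: +$517.43 → -$1,034.86
  Jun: +$517.43 → -$517.43
  Jul: +$517.43 → $0.00
Lowest trial balance = -$3,622.01 (Dec)
Initial deposit = cushion − low point = $1,034.86 − (-$3,622.01) = $4,656.87

$4,656.87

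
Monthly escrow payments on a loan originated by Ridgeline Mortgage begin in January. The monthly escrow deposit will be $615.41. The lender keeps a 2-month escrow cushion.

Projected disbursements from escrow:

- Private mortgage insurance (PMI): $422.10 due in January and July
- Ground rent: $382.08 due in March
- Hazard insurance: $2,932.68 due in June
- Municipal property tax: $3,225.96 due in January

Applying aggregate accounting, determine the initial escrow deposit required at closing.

Cushion = 2 × $615.41 = $1,230.82
Trial balance (start $0, +$615.41 each month, − disbursements):
  Jan: +$615.41 − $3,648.06 → -$3,032.65
  Feb: +$615.41 → -$2,417.24
  Mar: +$615.41 − $382.08 → -$2,183.91
  Apr: +$615.41 → -$1,568.50
  May: +$615.41 → -$953.09
  Jun: +$615.41 − $2,932.68 → -$3,270.36
  Jul: +$615.41 − $422.10 → -$3,077.05
  Aug: +$615.41 → -$2,461.64
  Sep: +$615.41 → -$1,846.23
  Oct: +$615.41 → -$1,230.82
  Nov: +$615.41 → -$615.41
  Dec: +$615.41 → $0.00
Lowest trial balance = -$3,270.36 (Jun)
Initial deposit = cushion − low point = $1,230.82 − (-$3,270.36) = $4,501.18

$4,501.18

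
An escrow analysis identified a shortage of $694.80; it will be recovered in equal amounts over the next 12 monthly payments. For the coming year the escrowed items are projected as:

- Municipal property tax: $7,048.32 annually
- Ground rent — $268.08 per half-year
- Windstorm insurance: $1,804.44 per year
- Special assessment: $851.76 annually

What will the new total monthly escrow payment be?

Municipal property tax = $7,048.32 per year
Ground rent = $268.08 × 2 = $536.16 per year
Windstorm insurance = $1,804.44 per year
Special assessment = $851.76 per year
Yearly total = $7,048.32 + $536.16 + $1,804.44 + $851.76 = $10,240.68
Base monthly escrow = $10,240.68 ÷ 12 = $853.39
Monthly shortage recovery: $694.80 ÷ 12 = $57.90
Adjusted monthly = $853.39 + $57.90 = $911.29

$911.29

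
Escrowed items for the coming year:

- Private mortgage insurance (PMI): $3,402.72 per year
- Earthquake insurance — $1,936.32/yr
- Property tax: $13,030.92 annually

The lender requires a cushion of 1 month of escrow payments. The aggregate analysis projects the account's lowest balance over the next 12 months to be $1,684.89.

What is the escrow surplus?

Private mortgage insurance (PMI) = $3,402.72 per year
Earthquake insurance = $1,936.32 per year
Property tax = $13,030.92 per year
Yearly total = $18,369.96
Monthly = $18,369.96 ÷ 12 = $1,530.83
Cushion = 1 × $1,530.83 = $1,530.83
Surplus = $1,684.89 − $1,530.83 = $154.06

$154.06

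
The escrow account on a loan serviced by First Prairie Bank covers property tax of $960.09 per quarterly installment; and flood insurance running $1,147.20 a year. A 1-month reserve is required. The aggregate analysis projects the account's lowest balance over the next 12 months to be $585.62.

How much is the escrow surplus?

Property tax — $960.09 × 4 = $3,840.36
Flood insurance — $1,147.20
Total per year = $3,840.36 + $1,147.20 = $4,987.56
Monthly escrow = $4,987.56 ÷ 12 = $415.63
Cushion = 1 × $415.63 = $415.63
Surplus = $585.62 − $415.63 = $169.99

$169.99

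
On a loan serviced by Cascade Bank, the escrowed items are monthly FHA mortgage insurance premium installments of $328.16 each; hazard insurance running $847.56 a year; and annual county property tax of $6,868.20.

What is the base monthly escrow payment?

FHA mortgage insurance premium = $328.16 × 12 = $3,937.92/yr
Hazard insurance = $847.56/yr
County property tax = $6,868.20/yr
Yearly total = $11,653.68
Base monthly escrow = $11,653.68 / 12 = $971.14

$971.14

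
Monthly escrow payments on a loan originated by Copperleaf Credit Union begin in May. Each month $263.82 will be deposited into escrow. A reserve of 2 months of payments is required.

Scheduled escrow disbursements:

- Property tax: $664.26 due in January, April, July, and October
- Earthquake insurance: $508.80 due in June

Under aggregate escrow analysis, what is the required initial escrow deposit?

Cushion = 2 × $263.82 = $527.64
Trial balance (start $0, +$263.82 each month, − disbursements):
  May: +$263.82 → $263.82
  Jun: +$263.82 − $508.80 → $18.84
  Jul: +$263.82 − $664.26 → -$381.60
  Aug: +$263.82 → -$117.78
  Sep: +$263.82 → $146.04
  Oct: +$263.82 − $664.26 → -$254.40
  Nov: +$263.82 → $9.42
  Dec: +$263.82 → $273.24
  Jan: +$263.82 − $664.26 → -$127.20
  Feb: +$263.82 → $136.62
  Mar: +$263.82 → $400.44
  Apr: +$263.82 − $664.26 → $0.00
Lowest trial balance = -$381.60 (Jul)
Initial deposit = cushion − low point = $527.64 − (-$381.60) = $909.24

$909.24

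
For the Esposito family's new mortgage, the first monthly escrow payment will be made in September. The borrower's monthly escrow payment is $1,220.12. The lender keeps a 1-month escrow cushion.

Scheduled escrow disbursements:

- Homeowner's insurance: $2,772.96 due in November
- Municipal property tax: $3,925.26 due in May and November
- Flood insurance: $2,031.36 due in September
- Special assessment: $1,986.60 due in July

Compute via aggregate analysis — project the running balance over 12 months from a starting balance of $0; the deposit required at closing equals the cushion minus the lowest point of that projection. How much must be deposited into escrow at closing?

Cushion = 1 × $1,220.12 = $1,220.12
Trial balance (start $0, +$1,220.12 each month, − disbursements):
  Sep: +$1,220.12 − $2,031.36 → -$811.24
  Oct: +$1,220.12 → $408.88
  Nov: +$1,220.12 − $6,698.22 → -$5,069.22
  Dec: +$1,220.12 → -$3,849.10
  Jan: +$1,220.12 → -$2,628.98
  Feb: +$1,220.12 → -$1,408.86
  Mar: +$1,220.12 → -$188.74
  Apr: +$1,220.12 → $1,031.38
  May: +$1,220.12 − $3,925.26 → -$1,673.76
  Jun: +$1,220.12 → -$453.64
  Jul: +$1,220.12 − $1,986.60 → -$1,220.12
  Aug: +$1,220.12 → $0.00
Lowest trial balance = -$5,069.22 (Nov)
Initial deposit = cushion − low point = $1,220.12 − (-$5,069.22) = $6,289.34

$6,289.34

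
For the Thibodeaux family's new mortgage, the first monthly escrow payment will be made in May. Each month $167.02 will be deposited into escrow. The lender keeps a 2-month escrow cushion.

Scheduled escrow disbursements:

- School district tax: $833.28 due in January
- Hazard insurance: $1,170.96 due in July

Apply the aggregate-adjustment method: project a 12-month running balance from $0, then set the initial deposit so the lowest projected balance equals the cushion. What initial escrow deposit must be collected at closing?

Cushion = 2 × $167.02 = $334.04
Trial balance (start $0, +$167.02 each month, − disbursements):
  May: +$167.02 → $167.02
  Jun: +$167.02 → $334.04
  Jul: +$167.02 − $1,170.96 → -$669.90
  Aug: +$167.02 → -$502.88
  Sep: +$167.02 → -$335.86
  Oct: +$167.02 → -$168.84
  Nov: +$167.02 → -$1.82
  Dec: +$167.02 → $165.20
  Jan: +$167.02 − $833.28 → -$501.06
  Feb: +$167.02 → -$334.04
  Mar: +$167.02 → -$167.02
  Apr: +$167.02 → $0.00
Lowest trial balance = -$669.90 (Jul)
Initial deposit = cushion − low point = $334.04 − (-$669.90) = $1,003.94

$1,003.94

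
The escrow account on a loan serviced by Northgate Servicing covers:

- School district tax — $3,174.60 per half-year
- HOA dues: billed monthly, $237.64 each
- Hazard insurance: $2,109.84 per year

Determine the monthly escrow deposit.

School district tax = $3,174.60 × 2 = $6,349.20
HOA dues = $237.64 × 12 = $2,851.68
Hazard insurance = $2,109.84
Combined annual = $6,349.20 + $2,851.68 + $2,109.84 = $11,310.72
Per month = $11,310.72 / 12 = $942.56

$942.56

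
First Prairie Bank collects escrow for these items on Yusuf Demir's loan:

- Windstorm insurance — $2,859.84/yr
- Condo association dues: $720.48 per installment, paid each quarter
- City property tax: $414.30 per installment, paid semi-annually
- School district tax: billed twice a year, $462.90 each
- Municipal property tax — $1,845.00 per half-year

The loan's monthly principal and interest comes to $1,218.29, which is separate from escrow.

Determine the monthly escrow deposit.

Windstorm insurance — $2,859.84
Condo association dues — $720.48 × 4 = $2,881.92
City property tax — $414.30 × 2 = $828.60
School district tax — $462.90 × 2 = $925.80
Municipal property tax — $1,845.00 × 2 = $3,690.00
Total per year = $2,859.84 + $2,881.92 + $828.60 + $925.80 + $3,690.00 = $11,186.16
Base monthly escrow = $11,186.16 ÷ 12 = $932.18

$932.18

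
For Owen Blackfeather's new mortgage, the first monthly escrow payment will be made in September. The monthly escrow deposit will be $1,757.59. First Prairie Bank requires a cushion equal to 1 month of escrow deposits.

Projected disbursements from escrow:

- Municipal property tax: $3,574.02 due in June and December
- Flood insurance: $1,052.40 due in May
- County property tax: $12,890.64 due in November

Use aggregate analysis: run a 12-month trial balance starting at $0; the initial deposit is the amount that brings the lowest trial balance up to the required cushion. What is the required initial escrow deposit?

Cushion = 1 × $1,757.59 = $1,757.59
Trial balance (start $0, +$1,757.59 each month, − disbursements):
  Sep: +$1,757.59 → $1,757.59
  Oct: +$1,757.59 → $3,515.18
  Nov: +$1,757.59 − $12,890.64 → -$7,617.87
  Dec: +$1,757.59 − $3,574.02 → -$9,434.30
  Jan: +$1,757.59 → -$7,676.71
  Feb: +$1,757.59 → -$5,919.12
  Mar: +$1,757.59 → -$4,161.53
  Apr: +$1,757.59 → -$2,403.94
  May: +$1,757.59 − $1,052.40 → -$1,698.75
  Jun: +$1,757.59 − $3,574.02 → -$3,515.18
  Jul: +$1,757.59 → -$1,757.59
  Aug: +$1,757.59 → $0.00
Lowest trial balance = -$9,434.30 (Dec)
Initial deposit = cushion − low point = $1,757.59 − (-$9,434.30) = $11,191.89

$11,191.89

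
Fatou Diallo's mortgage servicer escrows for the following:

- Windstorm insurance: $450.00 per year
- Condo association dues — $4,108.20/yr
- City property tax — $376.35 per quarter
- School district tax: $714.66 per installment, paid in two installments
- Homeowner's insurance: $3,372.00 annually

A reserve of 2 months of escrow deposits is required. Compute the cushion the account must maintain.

Windstorm insurance — $450.00 per year
Condo association dues — $4,108.20 per year
City property tax — $376.35 × 4 = $1,505.40 per year
School district tax — $714.66 × 2 = $1,429.32 per year
Homeowner's insurance — $3,372.00 per year
Total per year = $10,864.92
Base monthly escrow = $10,864.92 / 12 = $905.41
Reserve = 2 × $905.41 = $1,810.82

$1,810.82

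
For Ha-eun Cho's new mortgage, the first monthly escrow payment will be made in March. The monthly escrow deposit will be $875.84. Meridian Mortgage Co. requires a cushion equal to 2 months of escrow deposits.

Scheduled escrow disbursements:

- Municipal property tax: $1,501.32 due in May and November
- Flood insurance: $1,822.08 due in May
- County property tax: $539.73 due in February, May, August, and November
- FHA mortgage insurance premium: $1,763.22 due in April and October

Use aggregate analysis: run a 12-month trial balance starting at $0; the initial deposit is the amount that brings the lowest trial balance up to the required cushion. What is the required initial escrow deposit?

$4,750.51

Cushion = 2 × $875.84 = $1,751.68
Trial balance (start $0, +$875.84 each month, − disbursements):
  Mar: +$875.84 → $875.84
  Apr: +$875.84 − $1,763.22 → -$11.54
  May: +$875.84 − $3,863.13 → -$2,998.83
  Jun: +$875.84 → -$2,122.99
  Jul: +$875.84 → -$1,247.15
  Aug: +$875.84 − $539.73 → -$911.04
  Sep: +$875.84 → -$35.20
  Oct: +$875.84 − $1,763.22 → -$922.58
  Nov: +$875.84 − $2,041.05 → -$2,087.79
  Dec: +$875.84 → -$1,211.95
  Jan: +$875.84 → -$336.11
  Feb: +$875.84 − $539.73 → $0.00
Lowest trial balance = -$2,998.83 (May)
Initial deposit = cushion − low point = $1,751.68 − (-$2,998.83) = $4,750.51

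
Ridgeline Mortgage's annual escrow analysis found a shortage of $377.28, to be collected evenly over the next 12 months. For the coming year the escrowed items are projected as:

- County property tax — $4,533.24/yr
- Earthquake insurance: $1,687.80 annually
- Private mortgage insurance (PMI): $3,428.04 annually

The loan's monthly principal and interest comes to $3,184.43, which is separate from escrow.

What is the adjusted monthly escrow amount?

$835.53

County property tax — $4,533.24/yr
Earthquake insurance — $1,687.80/yr
Private mortgage insurance (PMI) — $3,428.04/yr
Combined annual = $9,649.08
Per month = $9,649.08 / 12 = $804.09
Monthly shortage recovery: $377.28 / 12 = $31.44
New monthly escrow = $804.09 + $31.44 = $835.53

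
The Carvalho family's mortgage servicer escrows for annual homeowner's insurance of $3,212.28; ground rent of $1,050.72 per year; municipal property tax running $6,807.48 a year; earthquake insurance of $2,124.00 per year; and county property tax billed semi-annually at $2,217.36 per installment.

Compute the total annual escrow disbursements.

$17,629.20

Homeowner's insurance — $3,212.28 per year
Ground rent — $1,050.72 per year
Municipal property tax — $6,807.48 per year
Earthquake insurance — $2,124.00 per year
County property tax — $2,217.36 × 2 = $4,434.72 per year
Yearly total = $17,629.20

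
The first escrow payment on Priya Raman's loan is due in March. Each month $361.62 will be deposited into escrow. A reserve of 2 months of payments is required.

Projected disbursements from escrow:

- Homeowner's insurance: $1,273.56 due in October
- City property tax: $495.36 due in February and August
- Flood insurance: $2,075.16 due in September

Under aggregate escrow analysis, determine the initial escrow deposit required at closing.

Cushion = 2 × $361.62 = $723.24
Trial balance (start $0, +$361.62 each month, − disbursements):
  Mar: +$361.62 → $361.62
  Apr: +$361.62 → $723.24
  May: +$361.62 → $1,084.86
  Jun: +$361.62 → $1,446.48
  Jul: +$361.62 → $1,808.10
  Aug: +$361.62 − $495.36 → $1,674.36
  Sep: +$361.62 − $2,075.16 → -$39.18
  Oct: +$361.62 − $1,273.56 → -$951.12
  Nov: +$361.62 → -$589.50
  Dec: +$361.62 → -$227.88
  Jan: +$361.62 → $133.74
  Feb: +$361.62 − $495.36 → $0.00
Lowest trial balance = -$951.12 (Oct)
Initial deposit = cushion − low point = $723.24 − (-$951.12) = $1,674.36

$1,674.36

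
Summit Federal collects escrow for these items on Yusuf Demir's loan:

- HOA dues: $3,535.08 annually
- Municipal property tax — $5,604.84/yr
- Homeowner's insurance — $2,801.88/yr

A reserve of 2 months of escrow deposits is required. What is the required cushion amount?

HOA dues — $3,535.08
Municipal property tax — $5,604.84
Homeowner's insurance — $2,801.88
Yearly total = $11,941.80
Per month = $11,941.80 / 12 = $995.15
Required cushion = 2 × $995.15 = $1,990.30

$1,990.30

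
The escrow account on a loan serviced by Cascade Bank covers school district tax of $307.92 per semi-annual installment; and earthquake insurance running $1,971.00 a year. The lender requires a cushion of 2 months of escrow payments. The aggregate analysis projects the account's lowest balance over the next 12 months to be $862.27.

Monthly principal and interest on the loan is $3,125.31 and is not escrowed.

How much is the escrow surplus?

School district tax: $307.92 × 2 = $615.84 annually
Earthquake insurance: $1,971.00 annually
Yearly total = $2,586.84
Per month = $2,586.84 / 12 = $215.57
Required reserve = 2 × $215.57 = $431.14
Excess over cushion: $862.27 − $431.14 = $431.13

$431.13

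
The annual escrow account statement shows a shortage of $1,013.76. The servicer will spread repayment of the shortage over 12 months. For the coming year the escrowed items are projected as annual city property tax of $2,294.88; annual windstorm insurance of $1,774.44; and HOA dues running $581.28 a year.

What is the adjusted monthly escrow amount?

$472.03

City property tax: $2,294.88 per year
Windstorm insurance: $1,774.44 per year
HOA dues: $581.28 per year
Combined annual = $2,294.88 + $1,774.44 + $581.28 = $4,650.60
Per month = $4,650.60 / 12 = $387.55
Shortage spread = $1,013.76 / 12 = $84.48/mo
Adjusted monthly = $387.55 + $84.48 = $472.03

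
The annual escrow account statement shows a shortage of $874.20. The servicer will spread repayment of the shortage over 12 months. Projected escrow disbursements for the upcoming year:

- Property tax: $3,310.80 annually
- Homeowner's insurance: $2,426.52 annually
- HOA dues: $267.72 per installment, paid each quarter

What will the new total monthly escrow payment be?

$640.20

Property tax: $3,310.80
Homeowner's insurance: $2,426.52
HOA dues: $267.72 × 4 = $1,070.88
Annual escrow total = $3,310.80 + $2,426.52 + $1,070.88 = $6,808.20
Monthly = $6,808.20 / 12 = $567.35
Shortage per month = $874.20 / 12 = $72.85
New monthly escrow = $567.35 + $72.85 = $640.20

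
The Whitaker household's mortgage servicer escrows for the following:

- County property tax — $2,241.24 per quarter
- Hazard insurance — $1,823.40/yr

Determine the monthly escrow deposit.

County property tax — $2,241.24 × 4 = $8,964.96/yr
Hazard insurance — $1,823.40/yr
Annual escrow total = $10,788.36
Monthly escrow = $10,788.36 / 12 = $899.03

$899.03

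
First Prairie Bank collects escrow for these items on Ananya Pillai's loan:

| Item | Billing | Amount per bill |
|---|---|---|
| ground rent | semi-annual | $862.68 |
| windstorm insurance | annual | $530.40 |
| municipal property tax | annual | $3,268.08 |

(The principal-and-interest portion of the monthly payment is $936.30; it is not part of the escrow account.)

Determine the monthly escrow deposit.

$460.32

Ground rent = $862.68 × 2 = $1,725.36 per year
Windstorm insurance = $530.40 per year
Municipal property tax = $3,268.08 per year
Total per year = $1,725.36 + $530.40 + $3,268.08 = $5,523.84
Per month = $5,523.84 ÷ 12 = $460.32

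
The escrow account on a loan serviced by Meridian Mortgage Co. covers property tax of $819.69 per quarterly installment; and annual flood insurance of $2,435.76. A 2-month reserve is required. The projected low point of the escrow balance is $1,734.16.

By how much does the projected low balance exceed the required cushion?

$781.74

Property tax = $819.69 × 4 = $3,278.76 annually
Flood insurance = $2,435.76 annually
Yearly total = $3,278.76 + $2,435.76 = $5,714.52
Base monthly escrow = $5,714.52 / 12 = $476.21
Cushion = 2 × $476.21 = $952.42
Surplus = $1,734.16 − $952.42 = $781.74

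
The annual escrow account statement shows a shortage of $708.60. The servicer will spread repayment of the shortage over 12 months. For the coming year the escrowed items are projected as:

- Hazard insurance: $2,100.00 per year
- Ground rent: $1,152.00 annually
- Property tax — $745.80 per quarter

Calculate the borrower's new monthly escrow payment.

Hazard insurance — $2,100.00 annually
Ground rent — $1,152.00 annually
Property tax — $745.80 × 4 = $2,983.20 annually
Annual escrow total = $2,100.00 + $1,152.00 + $2,983.20 = $6,235.20
Monthly escrow = $6,235.20 / 12 = $519.60
Monthly shortage recovery: $708.60 / 12 = $59.05
New monthly escrow = $519.60 + $59.05 = $578.65

$578.65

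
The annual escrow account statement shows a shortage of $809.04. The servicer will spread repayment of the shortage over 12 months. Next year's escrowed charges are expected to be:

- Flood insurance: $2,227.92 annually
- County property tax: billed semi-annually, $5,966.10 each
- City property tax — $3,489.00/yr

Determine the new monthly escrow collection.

$1,538.18

Flood insurance = $2,227.92 per year
County property tax = $5,966.10 × 2 = $11,932.20 per year
City property tax = $3,489.00 per year
Combined annual = $17,649.12
Per month = $17,649.12 / 12 = $1,470.76
Monthly shortage recovery: $809.04 / 12 = $67.42
Adjusted monthly = $1,470.76 + $67.42 = $1,538.18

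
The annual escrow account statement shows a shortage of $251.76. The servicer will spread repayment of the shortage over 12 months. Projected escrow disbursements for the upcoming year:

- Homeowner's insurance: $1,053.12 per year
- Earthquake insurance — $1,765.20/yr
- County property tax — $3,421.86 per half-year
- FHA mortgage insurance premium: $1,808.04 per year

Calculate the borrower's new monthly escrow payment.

Homeowner's insurance: $1,053.12/yr
Earthquake insurance: $1,765.20/yr
County property tax: $3,421.86 × 2 = $6,843.72/yr
FHA mortgage insurance premium: $1,808.04/yr
Total annual escrow = $1,053.12 + $1,765.20 + $6,843.72 + $1,808.04 = $11,470.08
Base monthly escrow = $11,470.08 / 12 = $955.84
Shortage per month = $251.76 ÷ 12 = $20.98
Adjusted monthly = $955.84 + $20.98 = $976.82

$976.82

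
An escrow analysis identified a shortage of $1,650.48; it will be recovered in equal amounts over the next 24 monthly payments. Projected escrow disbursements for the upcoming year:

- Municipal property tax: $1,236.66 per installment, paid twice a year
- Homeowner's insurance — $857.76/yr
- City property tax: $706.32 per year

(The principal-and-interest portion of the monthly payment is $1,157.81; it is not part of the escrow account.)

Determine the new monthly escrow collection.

$405.22

Municipal property tax — $1,236.66 × 2 = $2,473.32 annually
Homeowner's insurance — $857.76 annually
City property tax — $706.32 annually
Yearly total = $2,473.32 + $857.76 + $706.32 = $4,037.40
Monthly escrow = $4,037.40 ÷ 12 = $336.45
Shortage per month = $1,650.48 ÷ 24 = $68.77
New monthly escrow = $336.45 + $68.77 = $405.22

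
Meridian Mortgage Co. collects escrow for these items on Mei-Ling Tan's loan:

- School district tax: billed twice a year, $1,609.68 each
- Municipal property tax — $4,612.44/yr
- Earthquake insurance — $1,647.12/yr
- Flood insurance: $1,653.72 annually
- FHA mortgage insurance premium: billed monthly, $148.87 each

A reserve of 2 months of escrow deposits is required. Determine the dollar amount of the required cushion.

School district tax = $1,609.68 × 2 = $3,219.36 annually
Municipal property tax = $4,612.44 annually
Earthquake insurance = $1,647.12 annually
Flood insurance = $1,653.72 annually
FHA mortgage insurance premium = $148.87 × 12 = $1,786.44 annually
Combined annual = $12,919.08
Monthly = $12,919.08 / 12 = $1,076.59
Cushion = 2 × $1,076.59 = $2,153.18

$2,153.18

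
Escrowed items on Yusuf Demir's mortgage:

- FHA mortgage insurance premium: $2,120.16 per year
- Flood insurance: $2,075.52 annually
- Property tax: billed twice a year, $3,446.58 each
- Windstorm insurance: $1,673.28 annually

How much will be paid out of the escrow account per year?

FHA mortgage insurance premium: $2,120.16/yr
Flood insurance: $2,075.52/yr
Property tax: $3,446.58 × 2 = $6,893.16/yr
Windstorm insurance: $1,673.28/yr
Total annual escrow = $2,120.16 + $2,075.52 + $6,893.16 + $1,673.28 = $12,762.12

$12,762.12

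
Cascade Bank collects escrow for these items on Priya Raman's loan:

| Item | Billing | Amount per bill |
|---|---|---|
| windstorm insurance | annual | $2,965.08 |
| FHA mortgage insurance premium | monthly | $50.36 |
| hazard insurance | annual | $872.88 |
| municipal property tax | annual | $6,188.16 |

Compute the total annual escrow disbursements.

$10,630.44

Windstorm insurance = $2,965.08 annually
FHA mortgage insurance premium = $50.36 × 12 = $604.32 annually
Hazard insurance = $872.88 annually
Municipal property tax = $6,188.16 annually
Yearly total = $2,965.08 + $604.32 + $872.88 + $6,188.16 = $10,630.44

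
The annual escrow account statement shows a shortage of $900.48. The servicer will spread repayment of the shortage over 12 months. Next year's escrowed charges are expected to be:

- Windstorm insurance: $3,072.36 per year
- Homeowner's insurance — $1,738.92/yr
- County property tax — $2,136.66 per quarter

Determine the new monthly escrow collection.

$1,188.20

Windstorm insurance: $3,072.36
Homeowner's insurance: $1,738.92
County property tax: $2,136.66 × 4 = $8,546.64
Total annual escrow = $3,072.36 + $1,738.92 + $8,546.64 = $13,357.92
Per month = $13,357.92 / 12 = $1,113.16
Shortage per month = $900.48 ÷ 12 = $75.04
Adjusted monthly = $1,113.16 + $75.04 = $1,188.20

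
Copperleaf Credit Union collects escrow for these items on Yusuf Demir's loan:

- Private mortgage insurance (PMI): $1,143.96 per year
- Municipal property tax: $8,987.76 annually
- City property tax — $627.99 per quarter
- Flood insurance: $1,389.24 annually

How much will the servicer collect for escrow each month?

$1,169.41

Private mortgage insurance (PMI) — $1,143.96
Municipal property tax — $8,987.76
City property tax — $627.99 × 4 = $2,511.96
Flood insurance — $1,389.24
Combined annual = $1,143.96 + $8,987.76 + $2,511.96 + $1,389.24 = $14,032.92
Monthly = $14,032.92 ÷ 12 = $1,169.41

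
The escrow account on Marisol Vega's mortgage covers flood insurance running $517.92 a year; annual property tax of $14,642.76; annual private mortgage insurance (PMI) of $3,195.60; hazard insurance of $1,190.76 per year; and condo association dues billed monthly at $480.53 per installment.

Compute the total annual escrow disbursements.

Flood insurance: $517.92
Property tax: $14,642.76
Private mortgage insurance (PMI): $3,195.60
Hazard insurance: $1,190.76
Condo association dues: $480.53 × 12 = $5,766.36
Total annual escrow = $25,313.40

$25,313.40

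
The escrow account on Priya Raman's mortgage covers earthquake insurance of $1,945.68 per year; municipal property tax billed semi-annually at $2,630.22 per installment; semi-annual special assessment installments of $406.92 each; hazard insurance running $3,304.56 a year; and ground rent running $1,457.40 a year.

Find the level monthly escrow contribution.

Earthquake insurance = $1,945.68 annually
Municipal property tax = $2,630.22 × 2 = $5,260.44 annually
Special assessment = $406.92 × 2 = $813.84 annually
Hazard insurance = $3,304.56 annually
Ground rent = $1,457.40 annually
Combined annual = $12,781.92
Monthly escrow = $12,781.92 ÷ 12 = $1,065.16

$1,065.16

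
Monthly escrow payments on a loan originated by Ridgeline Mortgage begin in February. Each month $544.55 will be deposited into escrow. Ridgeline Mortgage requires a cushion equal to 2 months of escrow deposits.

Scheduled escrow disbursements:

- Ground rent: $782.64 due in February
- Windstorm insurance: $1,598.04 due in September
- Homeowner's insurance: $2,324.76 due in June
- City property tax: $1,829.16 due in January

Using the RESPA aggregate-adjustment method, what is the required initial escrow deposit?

Cushion = 2 × $544.55 = $1,089.10
Trial balance (start $0, +$544.55 each month, − disbursements):
  Feb: +$544.55 − $782.64 → -$238.09
  Mar: +$544.55 → $306.46
  Apr: +$544.55 → $851.01
  May: +$544.55 → $1,395.56
  Jun: +$544.55 − $2,324.76 → -$384.65
  Jul: +$544.55 → $159.90
  Aug: +$544.55 → $704.45
  Sep: +$544.55 − $1,598.04 → -$349.04
  Oct: +$544.55 → $195.51
  Nov: +$544.55 → $740.06
  Dec: +$544.55 → $1,284.61
  Jan: +$544.55 − $1,829.16 → $0.00
Lowest trial balance = -$384.65 (Jun)
Initial deposit = cushion − low point = $1,089.10 − (-$384.65) = $1,473.75

$1,473.75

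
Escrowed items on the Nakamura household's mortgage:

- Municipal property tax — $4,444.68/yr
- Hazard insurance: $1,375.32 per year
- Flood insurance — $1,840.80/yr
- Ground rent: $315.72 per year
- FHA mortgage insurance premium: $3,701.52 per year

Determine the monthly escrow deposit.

$973.17

Municipal property tax = $4,444.68/yr
Hazard insurance = $1,375.32/yr
Flood insurance = $1,840.80/yr
Ground rent = $315.72/yr
FHA mortgage insurance premium = $3,701.52/yr
Total annual escrow = $11,678.04
Monthly escrow = $11,678.04 ÷ 12 = $973.17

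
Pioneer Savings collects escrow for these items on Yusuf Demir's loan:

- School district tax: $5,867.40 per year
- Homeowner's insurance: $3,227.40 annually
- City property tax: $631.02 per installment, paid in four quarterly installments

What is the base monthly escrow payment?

$968.24

School district tax: $5,867.40 annually
Homeowner's insurance: $3,227.40 annually
City property tax: $631.02 × 4 = $2,524.08 annually
Combined annual = $11,618.88
Base monthly escrow = $11,618.88 ÷ 12 = $968.24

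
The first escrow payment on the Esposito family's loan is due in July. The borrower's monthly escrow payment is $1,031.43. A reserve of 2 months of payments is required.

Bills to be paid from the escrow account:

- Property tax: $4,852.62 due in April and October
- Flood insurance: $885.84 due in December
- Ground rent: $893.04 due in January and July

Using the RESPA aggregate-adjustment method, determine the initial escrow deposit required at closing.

Cushion = 2 × $1,031.43 = $2,062.86
Trial balance (start $0, +$1,031.43 each month, − disbursements):
  Jul: +$1,031.43 − $893.04 → $138.39
  Aug: +$1,031.43 → $1,169.82
  Sep: +$1,031.43 → $2,201.25
  Oct: +$1,031.43 − $4,852.62 → -$1,619.94
  Nov: +$1,031.43 → -$588.51
  Dec: +$1,031.43 − $885.84 → -$442.92
  Jan: +$1,031.43 − $893.04 → -$304.53
  Feb: +$1,031.43 → $726.90
  Mar: +$1,031.43 → $1,758.33
  Apr: +$1,031.43 − $4,852.62 → -$2,062.86
  May: +$1,031.43 → -$1,031.43
  Jun: +$1,031.43 → $0.00
Lowest trial balance = -$2,062.86 (Apr)
Initial deposit = cushion − low point = $2,062.86 − (-$2,062.86) = $4,125.72

$4,125.72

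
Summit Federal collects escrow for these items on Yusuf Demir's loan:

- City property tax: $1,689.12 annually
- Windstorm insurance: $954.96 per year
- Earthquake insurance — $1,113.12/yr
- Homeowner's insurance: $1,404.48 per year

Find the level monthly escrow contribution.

$430.14

City property tax = $1,689.12
Windstorm insurance = $954.96
Earthquake insurance = $1,113.12
Homeowner's insurance = $1,404.48
Yearly total = $1,689.12 + $954.96 + $1,113.12 + $1,404.48 = $5,161.68
Monthly = $5,161.68 / 12 = $430.14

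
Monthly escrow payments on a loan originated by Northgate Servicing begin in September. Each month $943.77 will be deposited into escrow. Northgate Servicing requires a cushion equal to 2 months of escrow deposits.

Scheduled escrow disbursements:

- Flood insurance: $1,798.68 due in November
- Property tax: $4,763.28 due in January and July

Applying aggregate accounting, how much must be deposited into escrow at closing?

$3,730.65

Cushion = 2 × $943.77 = $1,887.54
Trial balance (start $0, +$943.77 each month, − disbursements):
  Sep: +$943.77 → $943.77
  Oct: +$943.77 → $1,887.54
  Nov: +$943.77 − $1,798.68 → $1,032.63
  Dec: +$943.77 → $1,976.40
  Jan: +$943.77 − $4,763.28 → -$1,843.11
  Feb: +$943.77 → -$899.34
  Mar: +$943.77 → $44.43
  Apr: +$943.77 → $988.20
  May: +$943.77 → $1,931.97
  Jun: +$943.77 → $2,875.74
  Jul: +$943.77 − $4,763.28 → -$943.77
  Aug: +$943.77 → $0.00
Lowest trial balance = -$1,843.11 (Jan)
Initial deposit = cushion − low point = $1,887.54 − (-$1,843.11) = $3,730.65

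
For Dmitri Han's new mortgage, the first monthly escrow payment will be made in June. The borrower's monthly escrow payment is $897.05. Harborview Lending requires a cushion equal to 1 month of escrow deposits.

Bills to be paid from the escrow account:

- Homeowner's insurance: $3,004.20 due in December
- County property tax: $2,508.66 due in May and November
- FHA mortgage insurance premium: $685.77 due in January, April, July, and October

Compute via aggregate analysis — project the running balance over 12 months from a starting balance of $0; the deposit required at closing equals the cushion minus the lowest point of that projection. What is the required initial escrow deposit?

$1,502.10

Cushion = 1 × $897.05 = $897.05
Trial balance (start $0, +$897.05 each month, − disbursements):
  Jun: +$897.05 → $897.05
  Jul: +$897.05 − $685.77 → $1,108.33
  Aug: +$897.05 → $2,005.38
  Sep: +$897.05 → $2,902.43
  Oct: +$897.05 − $685.77 → $3,113.71
  Nov: +$897.05 − $2,508.66 → $1,502.10
  Dec: +$897.05 − $3,004.20 → -$605.05
  Jan: +$897.05 − $685.77 → -$393.77
  Feb: +$897.05 → $503.28
  Mar: +$897.05 → $1,400.33
  Apr: +$897.05 − $685.77 → $1,611.61
  May: +$897.05 − $2,508.66 → $0.00
Lowest trial balance = -$605.05 (Dec)
Initial deposit = cushion − low point = $897.05 − (-$605.05) = $1,502.10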